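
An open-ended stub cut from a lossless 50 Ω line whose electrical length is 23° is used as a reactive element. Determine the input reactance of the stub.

tan(βl) = 0.424
For an open-ended stub, Z_in = −jZ_0·cot(βl) = −jZ_0/tan(βl)

X_in ≈ -118 Ω (capacitive)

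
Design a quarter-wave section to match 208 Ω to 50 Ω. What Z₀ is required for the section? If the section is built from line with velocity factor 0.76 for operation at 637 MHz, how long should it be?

Z_qwt = √(Z_0·R_L) = √(50 × 208) = √10400
λ = 0.76·c/f = 0.358 m, so l = λ/4 = 0.0895 m

Z_qwt ≈ 102 Ω; length ≈ 8.95 cm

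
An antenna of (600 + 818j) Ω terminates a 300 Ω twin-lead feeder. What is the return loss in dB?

Γ = (300 + j818)/(900 + j818), |Γ| = 0.716
RL = −20·log₁₀|Γ| = −20·log₁₀(0.716)

RL ≈ 2.9 dB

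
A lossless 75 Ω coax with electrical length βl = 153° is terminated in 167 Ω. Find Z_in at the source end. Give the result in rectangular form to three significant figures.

tan(βl) = tan(153°) = -0.51
Z_in = Z_0·(Z_L + jZ_0·tanβl)/(Z_0 + jZ_L·tanβl)
     = 75·(167 − j38.2)/(75 − j85.1)

Z_in ≈ 92 + j66.1 Ω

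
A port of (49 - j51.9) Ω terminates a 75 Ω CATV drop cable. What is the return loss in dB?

RL ≈ 7.29 dB

Γ = (-26 − j51.9)/(124 − j51.9), |Γ| = 0.432
RL = −20·log₁₀|Γ| = −20·log₁₀(0.432)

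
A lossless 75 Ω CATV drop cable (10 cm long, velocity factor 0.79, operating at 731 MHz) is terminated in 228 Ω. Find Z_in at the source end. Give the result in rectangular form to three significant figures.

Z_in ≈ 27.9 + j25.3 Ω

λ = v/f = 0.79·c / 731 MHz = 0.324 m
βl = 2π·l/λ = 2π × 0.308 = 111°
tan(βl) = tan(111°) = -2.6
Z_in = Z_0·(Z_L + jZ_0·tanβl)/(Z_0 + jZ_L·tanβl)
     = 75·(228 − j195)/(75 − j593)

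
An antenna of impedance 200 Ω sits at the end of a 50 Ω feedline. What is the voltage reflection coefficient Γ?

Γ = 0.6

Γ = (Z_L − Z_0)/(Z_L + Z_0) = (200 − 50)/(200 + 50) = 150/250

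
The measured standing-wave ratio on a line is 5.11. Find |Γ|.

|Γ| ≈ 0.673

|Γ| = (S − 1)/(S + 1) = (5.11 − 1)/(5.11 + 1) = 4.11/6.11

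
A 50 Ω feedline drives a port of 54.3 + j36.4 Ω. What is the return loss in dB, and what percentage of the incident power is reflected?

RL ≈ 9.58 dB; 11% of incident power reflected

Γ = (4.3 + j36.4)/(104.3 + j36.4), |Γ| = 0.332
RL = −20·log₁₀(0.332) = 9.58 dB
P_refl/P_inc = |Γ|² = 0.11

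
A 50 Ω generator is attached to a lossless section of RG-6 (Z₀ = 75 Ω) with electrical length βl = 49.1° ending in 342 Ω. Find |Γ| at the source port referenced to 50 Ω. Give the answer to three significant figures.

|Γ| ≈ 0.65

tan(βl) = 1.15
Z_in = Z_0·(Z_L + jZ_0·tanβl)/(Z_0 + jZ_L·tanβl) = 27.8 − j59.7 Ω
Γ_s = (Z_in − Z_s)/(Z_in + Z_s) = (-22.2 − j59.7)/(77.8 − j59.7), |Γ_s| = 0.65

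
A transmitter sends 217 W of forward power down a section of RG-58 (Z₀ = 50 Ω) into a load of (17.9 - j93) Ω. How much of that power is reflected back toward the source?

P_reflected ≈ 158 W

|Γ| = |(-32.1 − j93)/(67.9 − j93)| = 0.854
|Γ|² = 0.73
P_refl = |Γ|²·P_inc = 158 W, P_del = (1 − |Γ|²)·P_inc = 58.6 W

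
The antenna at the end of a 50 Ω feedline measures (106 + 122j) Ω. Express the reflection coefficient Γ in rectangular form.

Γ ≈ 0.602 + j0.311

Γ = (Z_L − Z_0)/(Z_L + Z_0) = (56 + j122)/(156 + j122)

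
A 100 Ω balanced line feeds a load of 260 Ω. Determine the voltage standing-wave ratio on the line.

Γ = (260 − 100)/(260 + 100) = 0.444
VSWR = (1 + 0.444)/(1 − 0.444)

VSWR ≈ 2.6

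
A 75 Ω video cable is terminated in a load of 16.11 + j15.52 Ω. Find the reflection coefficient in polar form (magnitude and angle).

Γ ≈ 0.659 ∠ 156°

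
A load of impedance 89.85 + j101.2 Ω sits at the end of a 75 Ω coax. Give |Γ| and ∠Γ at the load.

Γ = (Z_L − Z_0)/(Z_L + Z_0) = (14.85 + j101.2)/(164.8 + j101.2)
|Γ| = 102/193 = 0.529

Γ ≈ 0.529 ∠ 50.1°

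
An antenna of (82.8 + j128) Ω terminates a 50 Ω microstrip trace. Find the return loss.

RL ≈ 2.9 dB

Γ = (32.8 + j128)/(132.8 + j128), |Γ| = 0.716
RL = −20·log₁₀|Γ| = −20·log₁₀(0.716)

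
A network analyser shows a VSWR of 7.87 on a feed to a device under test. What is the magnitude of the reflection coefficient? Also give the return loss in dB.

|Γ| ≈ 0.775; return loss ≈ 2.22 dB

|Γ| = (S − 1)/(S + 1) = (7.87 − 1)/(7.87 + 1) = 6.87/8.87
RL = −20·log₁₀|Γ| = −20·log₁₀(0.775)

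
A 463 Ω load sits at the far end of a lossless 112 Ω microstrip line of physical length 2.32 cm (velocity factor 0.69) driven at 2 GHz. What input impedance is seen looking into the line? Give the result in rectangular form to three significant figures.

λ = v/f = 0.69·c / 2 GHz = 0.103 m
βl = 2π·l/λ = 2π × 0.224 = 80.7°
tan(βl) = tan(80.7°) = 6.1
Z_in = Z_0·(Z_L + jZ_0·tanβl)/(Z_0 + jZ_L·tanβl)
     = 112·(463 + j684)/(112 + j2830)

Z_in ≈ 27.8 − j17.2 Ω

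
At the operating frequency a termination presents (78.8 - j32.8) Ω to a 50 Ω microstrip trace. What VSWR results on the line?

Γ = (Z_L − Z_0)/(Z_L + Z_0) = (28.8 − j32.8)/(128.8 − j32.8)
|Γ| = 43.6/133 = 0.328
VSWR = (1 + |Γ|)/(1 − |Γ|) = 1.33/0.672

VSWR ≈ 1.98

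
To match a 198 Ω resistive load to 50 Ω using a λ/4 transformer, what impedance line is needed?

Z_qwt = √(Z_0·R_L) = √(50 × 198) = √9900

Z_qwt ≈ 99.5 Ω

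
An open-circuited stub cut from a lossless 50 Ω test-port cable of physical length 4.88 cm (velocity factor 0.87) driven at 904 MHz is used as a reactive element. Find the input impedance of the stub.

λ = v/f = 0.87·c / 904 MHz = 0.289 m
βl = 2π·l/λ = 2π × 0.169 = 60.8°
tan(βl) = 1.79
For an open-circuited stub, Z_in = −jZ_0·cot(βl) = −jZ_0/tan(βl)

Z_in ≈ −j27.9 Ω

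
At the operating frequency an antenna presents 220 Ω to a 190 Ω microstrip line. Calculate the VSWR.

VSWR ≈ 1.16

Γ = (220 − 190)/(220 + 190) = 0.0732
VSWR = (1 + 0.0732)/(1 − 0.0732)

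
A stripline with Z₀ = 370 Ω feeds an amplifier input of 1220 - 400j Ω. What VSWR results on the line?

VSWR ≈ 3.68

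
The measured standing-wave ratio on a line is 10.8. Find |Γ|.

|Γ| ≈ 0.831

|Γ| = (S − 1)/(S + 1) = (10.8 − 1)/(10.8 + 1) = 9.8/11.8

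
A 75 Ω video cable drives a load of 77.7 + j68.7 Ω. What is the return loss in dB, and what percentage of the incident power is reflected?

RL ≈ 7.73 dB; 16.9% of incident power reflected

Γ = (2.7 + j68.7)/(152.7 + j68.7), |Γ| = 0.411
RL = −20·log₁₀(0.411) = 7.73 dB
P_refl/P_inc = |Γ|² = 0.169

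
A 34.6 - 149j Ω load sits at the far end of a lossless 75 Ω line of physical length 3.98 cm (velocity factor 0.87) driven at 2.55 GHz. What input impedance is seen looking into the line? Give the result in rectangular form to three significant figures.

Z_in ≈ 99 + j260 Ω

λ = v/f = 0.87·c / 2.55 GHz = 0.102 m
βl = 2π·l/λ = 2π × 0.389 = 140°
tan(βl) = tan(140°) = -0.84
Z_in = Z_0·(Z_L + jZ_0·tanβl)/(Z_0 + jZ_L·tanβl)
     = 75·(34.6 − j212)/(-50.1 − j29)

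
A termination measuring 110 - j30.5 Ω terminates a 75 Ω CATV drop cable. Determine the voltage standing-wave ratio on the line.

VSWR ≈ 1.66

Γ = (Z_L − Z_0)/(Z_L + Z_0) = (35 − j30.5)/(185 − j30.5)
|Γ| = 46.4/187 = 0.248
VSWR = (1 + |Γ|)/(1 − |Γ|) = 1.25/0.752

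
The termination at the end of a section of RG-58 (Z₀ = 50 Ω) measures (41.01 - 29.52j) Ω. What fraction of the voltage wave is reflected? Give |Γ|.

Γ = (Z_L − Z_0)/(Z_L + Z_0) = (-8.99 − j29.52)/(91.01 − j29.52)
|Γ| = 30.9/95.7

|Γ| ≈ 0.323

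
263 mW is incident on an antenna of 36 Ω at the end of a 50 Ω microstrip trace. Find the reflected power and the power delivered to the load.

Γ = (36 − 50)/(36 + 50) = -0.163
|Γ|² = 0.0265
P_refl = |Γ|²·P_inc = 6.97 mW, P_del = (1 − |Γ|²)·P_inc = 256 mW

P_reflected ≈ 6.97 mW; P_delivered ≈ 256 mW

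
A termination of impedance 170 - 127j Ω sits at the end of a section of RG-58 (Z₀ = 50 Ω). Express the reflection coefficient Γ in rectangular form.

Γ = (Z_L − Z_0)/(Z_L + Z_0) = (120 − j127)/(220 − j127)

Γ ≈ 0.659 − j0.197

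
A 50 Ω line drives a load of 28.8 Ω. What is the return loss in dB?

RL ≈ 11.4 dB

Γ = (28.8 − 50)/(28.8 + 50) = -0.269
RL = −20·log₁₀|Γ| = −20·log₁₀(0.269)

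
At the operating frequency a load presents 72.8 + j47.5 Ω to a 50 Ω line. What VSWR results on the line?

Γ = (Z_L − Z_0)/(Z_L + Z_0) = (22.8 + j47.5)/(122.8 + j47.5)
|Γ| = 52.7/132 = 0.4
VSWR = (1 + |Γ|)/(1 − |Γ|) = 1.4/0.6

VSWR ≈ 2.33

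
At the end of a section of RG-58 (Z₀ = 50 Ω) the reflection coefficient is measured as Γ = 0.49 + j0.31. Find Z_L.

Z_L = Z_0·(1 + Γ)/(1 − Γ) = 50·(1.49 + j0.31)/(0.51 − j0.31)

Z_L ≈ 93.2 + j87 Ω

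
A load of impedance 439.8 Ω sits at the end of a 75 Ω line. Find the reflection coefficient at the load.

Γ = (Z_L − Z_0)/(Z_L + Z_0) = (439.8 − 75)/(439.8 + 75) = 364.8/514.8

Γ = 0.709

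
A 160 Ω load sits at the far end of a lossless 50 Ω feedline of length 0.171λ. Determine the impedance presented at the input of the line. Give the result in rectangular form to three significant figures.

Z_in ≈ 19.6 − j23.8 Ω

βl = 2π × 0.171 = 61.6°
tan(βl) = tan(61.6°) = 1.85
Z_in = Z_0·(Z_L + jZ_0·tanβl)/(Z_0 + jZ_L·tanβl)
     = 50·(160 + j92.3)/(50 + j295)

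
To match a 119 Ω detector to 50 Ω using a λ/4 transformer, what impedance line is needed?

Z_qwt ≈ 77.1 Ω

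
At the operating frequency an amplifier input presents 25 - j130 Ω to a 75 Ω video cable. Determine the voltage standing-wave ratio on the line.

VSWR ≈ 12.3

Γ = (Z_L − Z_0)/(Z_L + Z_0) = (-50 − j130)/(100 − j130)
|Γ| = 139/164 = 0.849
VSWR = (1 + |Γ|)/(1 − |Γ|) = 1.85/0.151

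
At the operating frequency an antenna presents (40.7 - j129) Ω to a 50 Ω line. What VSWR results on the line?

VSWR ≈ 10.1

Γ = (Z_L − Z_0)/(Z_L + Z_0) = (-9.3 − j129)/(90.7 − j129)
|Γ| = 129/158 = 0.82
VSWR = (1 + |Γ|)/(1 − |Γ|) = 1.82/0.18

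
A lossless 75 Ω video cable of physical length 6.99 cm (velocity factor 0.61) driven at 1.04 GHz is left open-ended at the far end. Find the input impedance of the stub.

Z_in ≈ +j99.6 Ω

λ = v/f = 0.61·c / 1.04 GHz = 0.176 m
βl = 2π·l/λ = 2π × 0.397 = 143°
tan(βl) = -0.753
For an open-ended stub, Z_in = −jZ_0·cot(βl) = −jZ_0/tan(βl)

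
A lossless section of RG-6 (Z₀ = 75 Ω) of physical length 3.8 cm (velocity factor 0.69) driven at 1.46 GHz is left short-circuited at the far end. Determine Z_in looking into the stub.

Z_in ≈ −j660 Ω

λ = v/f = 0.69·c / 1.46 GHz = 0.142 m
βl = 2π·l/λ = 2π × 0.268 = 96.5°
tan(βl) = -8.79
For a short-circuited stub, Z_in = jZ_0·tan(βl)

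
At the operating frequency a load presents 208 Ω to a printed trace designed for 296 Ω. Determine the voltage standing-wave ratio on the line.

VSWR ≈ 1.42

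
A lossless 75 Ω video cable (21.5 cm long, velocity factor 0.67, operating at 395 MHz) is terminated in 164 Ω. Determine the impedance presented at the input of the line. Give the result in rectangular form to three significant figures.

λ = v/f = 0.67·c / 395 MHz = 0.509 m
βl = 2π·l/λ = 2π × 0.423 = 152°
tan(βl) = tan(152°) = -0.529
Z_in = Z_0·(Z_L + jZ_0·tanβl)/(Z_0 + jZ_L·tanβl)
     = 75·(164 − j39.7)/(75 − j86.8)

Z_in ≈ 89.7 + j64.2 Ω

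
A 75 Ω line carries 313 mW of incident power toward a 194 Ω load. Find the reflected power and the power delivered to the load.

P_reflected ≈ 61.3 mW; P_delivered ≈ 252 mW

Γ = (194 − 75)/(194 + 75) = 0.442
|Γ|² = 0.196
P_refl = |Γ|²·P_inc = 61.3 mW, P_del = (1 − |Γ|²)·P_inc = 252 mW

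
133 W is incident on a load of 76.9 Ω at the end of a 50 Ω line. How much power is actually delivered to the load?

Γ = (76.9 − 50)/(76.9 + 50) = 0.212
|Γ|² = 0.0449
P_refl = |Γ|²·P_inc = 5.98 W, P_del = (1 − |Γ|²)·P_inc = 127 W

P_delivered ≈ 127 W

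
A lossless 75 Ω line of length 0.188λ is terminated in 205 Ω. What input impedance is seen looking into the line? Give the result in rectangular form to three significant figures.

Z_in ≈ 31.4 − j26.1 Ω

βl = 2π × 0.188 = 67.7°
tan(βl) = tan(67.7°) = 2.44
Z_in = Z_0·(Z_L + jZ_0·tanβl)/(Z_0 + jZ_L·tanβl)
     = 75·(205 + j183)/(75 + j499)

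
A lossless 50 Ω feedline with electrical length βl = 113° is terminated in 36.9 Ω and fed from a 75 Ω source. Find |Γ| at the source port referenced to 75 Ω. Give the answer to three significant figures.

|Γ| ≈ 0.147

tan(βl) = -2.36
Z_in = Z_0·(Z_L + jZ_0·tanβl)/(Z_0 + jZ_L·tanβl) = 60.1 − j13.3 Ω
Γ_s = (Z_in − Z_s)/(Z_in + Z_s) = (-14.9 − j13.3)/(135 − j13.3), |Γ_s| = 0.147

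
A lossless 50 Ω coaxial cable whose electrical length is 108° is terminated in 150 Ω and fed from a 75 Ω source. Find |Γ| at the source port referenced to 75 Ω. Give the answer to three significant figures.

tan(βl) = -3.08
Z_in = Z_0·(Z_L + jZ_0·tanβl)/(Z_0 + jZ_L·tanβl) = 18.2 + j14.3 Ω
Γ_s = (Z_in − Z_s)/(Z_in + Z_s) = (-56.8 + j14.3)/(93.2 + j14.3), |Γ_s| = 0.621

|Γ| ≈ 0.621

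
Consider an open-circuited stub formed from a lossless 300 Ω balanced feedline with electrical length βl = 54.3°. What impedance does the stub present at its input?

tan(βl) = 1.39
For an open-circuited stub, Z_in = −jZ_0·cot(βl) = −jZ_0/tan(βl)

Z_in ≈ −j216 Ω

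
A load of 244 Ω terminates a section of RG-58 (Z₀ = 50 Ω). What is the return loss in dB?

Γ = (244 − 50)/(244 + 50) = 0.66
RL = −20·log₁₀|Γ| = −20·log₁₀(0.66)

RL ≈ 3.61 dB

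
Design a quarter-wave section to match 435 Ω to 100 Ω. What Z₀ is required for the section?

Z_qwt ≈ 209 Ω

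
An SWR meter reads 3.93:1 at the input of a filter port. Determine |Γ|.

|Γ| ≈ 0.594

|Γ| = (S − 1)/(S + 1) = (3.93 − 1)/(3.93 + 1) = 2.93/4.93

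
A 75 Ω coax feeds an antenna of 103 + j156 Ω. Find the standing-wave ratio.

VSWR ≈ 5.05

Γ = (Z_L − Z_0)/(Z_L + Z_0) = (28 + j156)/(178 + j156)
|Γ| = 158/237 = 0.67
VSWR = (1 + |Γ|)/(1 − |Γ|) = 1.67/0.33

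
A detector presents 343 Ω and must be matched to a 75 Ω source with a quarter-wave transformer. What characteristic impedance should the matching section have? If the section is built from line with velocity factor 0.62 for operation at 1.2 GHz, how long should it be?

Z_qwt = √(Z_0·R_L) = √(75 × 343) = √25720
λ = 0.62·c/f = 0.155 m, so l = λ/4 = 0.0387 m

Z_qwt ≈ 160 Ω; length ≈ 3.88 cm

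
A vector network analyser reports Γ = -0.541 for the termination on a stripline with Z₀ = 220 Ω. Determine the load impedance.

Z_L ≈ 65.5 Ω

Z_L = Z_0·(1 + Γ)/(1 − Γ) = 220·(0.459)/(1.54)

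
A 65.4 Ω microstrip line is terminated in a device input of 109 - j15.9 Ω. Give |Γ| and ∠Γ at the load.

Γ = (Z_L − Z_0)/(Z_L + Z_0) = (43.6 − j15.9)/(174.4 − j15.9)
|Γ| = 46.4/175 = 0.265

Γ ≈ 0.265 ∠ -14.8°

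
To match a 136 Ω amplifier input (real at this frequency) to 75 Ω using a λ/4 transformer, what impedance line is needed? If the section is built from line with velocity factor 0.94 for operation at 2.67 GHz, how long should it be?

Z_qwt = √(Z_0·R_L) = √(75 × 136) = √10200
λ = 0.94·c/f = 0.106 m, so l = λ/4 = 0.0264 m

Z_qwt ≈ 101 Ω; length ≈ 2.64 cm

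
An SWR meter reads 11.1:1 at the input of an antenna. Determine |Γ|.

|Γ| = (S − 1)/(S + 1) = (11.1 − 1)/(11.1 + 1) = 10.1/12.1

|Γ| ≈ 0.835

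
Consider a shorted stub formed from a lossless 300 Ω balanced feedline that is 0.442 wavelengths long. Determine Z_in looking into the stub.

βl = 2π × 0.442 = 159°
tan(βl) = -0.381
For a shorted stub, Z_in = jZ_0·tan(βl)

Z_in ≈ −j114 Ω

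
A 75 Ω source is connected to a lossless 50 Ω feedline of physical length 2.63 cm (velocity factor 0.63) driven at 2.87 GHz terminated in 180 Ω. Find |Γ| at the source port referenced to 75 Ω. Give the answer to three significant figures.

λ = v/f = 0.63·c / 2.87 GHz = 0.0659 m
βl = 2π·l/λ = 2π × 0.399 = 144°
tan(βl) = -0.733
Z_in = Z_0·(Z_L + jZ_0·tanβl)/(Z_0 + jZ_L·tanβl) = 34.8 + j55.1 Ω
Γ_s = (Z_in − Z_s)/(Z_in + Z_s) = (-40.2 + j55.1)/(110 + j55.1), |Γ_s| = 0.555

|Γ| ≈ 0.555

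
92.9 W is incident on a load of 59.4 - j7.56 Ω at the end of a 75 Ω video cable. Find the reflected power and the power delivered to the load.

P_reflected ≈ 1.54 W; P_delivered ≈ 91.4 W

|Γ| = |(-15.6 − j7.56)/(134.4 − j7.56)| = 0.129
|Γ|² = 0.0166
P_refl = |Γ|²·P_inc = 1.54 W, P_del = (1 − |Γ|²)·P_inc = 91.4 W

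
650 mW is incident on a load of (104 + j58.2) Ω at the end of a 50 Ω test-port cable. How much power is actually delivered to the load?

P_delivered ≈ 499 mW

|Γ| = |(54 + j58.2)/(154 + j58.2)| = 0.482
|Γ|² = 0.233
P_refl = |Γ|²·P_inc = 151 mW, P_del = (1 − |Γ|²)·P_inc = 499 mW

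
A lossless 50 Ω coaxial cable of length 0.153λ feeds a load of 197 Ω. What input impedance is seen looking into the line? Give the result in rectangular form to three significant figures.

βl = 2π × 0.153 = 55.1°
tan(βl) = tan(55.1°) = 1.43
Z_in = Z_0·(Z_L + jZ_0·tanβl)/(Z_0 + jZ_L·tanβl)
     = 50·(197 + j71.6)/(50 + j282)

Z_in ≈ 18.3 − j31.7 Ω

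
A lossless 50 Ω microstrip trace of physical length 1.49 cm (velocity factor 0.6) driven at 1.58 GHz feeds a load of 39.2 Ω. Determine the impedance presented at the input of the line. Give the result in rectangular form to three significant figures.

λ = v/f = 0.6·c / 1.58 GHz = 0.114 m
βl = 2π·l/λ = 2π × 0.131 = 47.1°
tan(βl) = tan(47.1°) = 1.08
Z_in = Z_0·(Z_L + jZ_0·tanβl)/(Z_0 + jZ_L·tanβl)
     = 50·(39.2 + j53.8)/(50 + j42.2)

Z_in ≈ 49.4 + j12.1 Ω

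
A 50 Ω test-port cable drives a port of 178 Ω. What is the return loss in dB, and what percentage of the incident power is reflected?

Γ = (178 − 50)/(178 + 50) = 0.561
RL = −20·log₁₀(0.561) = 5.01 dB
P_refl/P_inc = |Γ|² = 0.315

RL ≈ 5.01 dB; 31.5% of incident power reflected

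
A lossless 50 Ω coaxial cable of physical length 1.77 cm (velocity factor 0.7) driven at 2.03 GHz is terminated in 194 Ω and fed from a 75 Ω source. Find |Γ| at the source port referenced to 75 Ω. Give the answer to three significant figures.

λ = v/f = 0.7·c / 2.03 GHz = 0.103 m
βl = 2π·l/λ = 2π × 0.171 = 61.6°
tan(βl) = 1.85
Z_in = Z_0·(Z_L + jZ_0·tanβl)/(Z_0 + jZ_L·tanβl) = 16.3 − j24.8 Ω
Γ_s = (Z_in − Z_s)/(Z_in + Z_s) = (-58.7 − j24.8)/(91.3 − j24.8), |Γ_s| = 0.673

|Γ| ≈ 0.673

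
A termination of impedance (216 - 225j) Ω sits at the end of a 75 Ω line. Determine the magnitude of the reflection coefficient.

|Γ| ≈ 0.722

Γ = (Z_L − Z_0)/(Z_L + Z_0) = (141 − j225)/(291 − j225)
|Γ| = 266/368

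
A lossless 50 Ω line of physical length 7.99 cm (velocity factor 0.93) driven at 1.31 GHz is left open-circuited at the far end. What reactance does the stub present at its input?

X_in ≈ 50.1 Ω (inductive)

λ = v/f = 0.93·c / 1.31 GHz = 0.213 m
βl = 2π·l/λ = 2π × 0.375 = 135°
tan(βl) = -0.998
For an open-circuited stub, Z_in = −jZ_0·cot(βl) = −jZ_0/tan(βl)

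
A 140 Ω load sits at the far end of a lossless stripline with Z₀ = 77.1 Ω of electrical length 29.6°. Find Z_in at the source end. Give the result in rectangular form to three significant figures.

tan(βl) = tan(29.6°) = 0.568
Z_in = Z_0·(Z_L + jZ_0·tanβl)/(Z_0 + jZ_L·tanβl)
     = 77.1·(140 + j43.8)/(77.1 + j79.5)

Z_in ≈ 89.7 − j48.7 Ω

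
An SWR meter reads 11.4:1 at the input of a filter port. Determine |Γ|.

|Γ| ≈ 0.839

|Γ| = (S − 1)/(S + 1) = (11.4 − 1)/(11.4 + 1) = 10.4/12.4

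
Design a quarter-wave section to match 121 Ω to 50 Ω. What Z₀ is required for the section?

Z_qwt ≈ 77.8 Ω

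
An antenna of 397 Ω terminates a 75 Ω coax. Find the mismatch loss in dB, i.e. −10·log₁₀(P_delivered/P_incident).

Γ = (397 − 75)/(397 + 75) = 0.682
|Γ|² = 0.465, so P_del/P_inc = 1 − |Γ|² = 0.535
ML = −10·log₁₀(1 − |Γ|²)

mismatch loss ≈ 2.72 dB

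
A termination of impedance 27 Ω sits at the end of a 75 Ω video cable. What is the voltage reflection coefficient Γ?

Γ = (Z_L − Z_0)/(Z_L + Z_0) = (27 − 75)/(27 + 75) = -48/102

Γ = -0.471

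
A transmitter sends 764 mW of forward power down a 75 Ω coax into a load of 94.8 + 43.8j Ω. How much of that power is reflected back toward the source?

P_reflected ≈ 57.4 mW

|Γ| = |(19.8 + j43.8)/(169.8 + j43.8)| = 0.274
|Γ|² = 0.0751
P_refl = |Γ|²·P_inc = 57.4 mW, P_del = (1 − |Γ|²)·P_inc = 707 mW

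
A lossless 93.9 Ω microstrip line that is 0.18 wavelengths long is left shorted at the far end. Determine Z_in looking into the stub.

Z_in ≈ +j200 Ω

βl = 2π × 0.18 = 64.8°
tan(βl) = 2.13
For a shorted stub, Z_in = jZ_0·tan(βl)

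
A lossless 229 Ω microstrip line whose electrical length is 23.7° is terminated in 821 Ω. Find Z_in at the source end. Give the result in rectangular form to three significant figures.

tan(βl) = tan(23.7°) = 0.439
Z_in = Z_0·(Z_L + jZ_0·tanβl)/(Z_0 + jZ_L·tanβl)
     = 229·(821 + j101)/(229 + j360)

Z_in ≈ 282 − j343 Ω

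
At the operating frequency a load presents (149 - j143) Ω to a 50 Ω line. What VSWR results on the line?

Γ = (Z_L − Z_0)/(Z_L + Z_0) = (99 − j143)/(199 − j143)
|Γ| = 174/245 = 0.71
VSWR = (1 + |Γ|)/(1 − |Γ|) = 1.71/0.29

VSWR ≈ 5.89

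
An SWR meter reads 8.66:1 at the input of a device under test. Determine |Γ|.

|Γ| ≈ 0.793

|Γ| = (S − 1)/(S + 1) = (8.66 − 1)/(8.66 + 1) = 7.66/9.66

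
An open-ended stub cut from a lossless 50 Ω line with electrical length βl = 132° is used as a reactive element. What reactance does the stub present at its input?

tan(βl) = -1.11
For an open-ended stub, Z_in = −jZ_0·cot(βl) = −jZ_0/tan(βl)

X_in ≈ 45 Ω (inductive)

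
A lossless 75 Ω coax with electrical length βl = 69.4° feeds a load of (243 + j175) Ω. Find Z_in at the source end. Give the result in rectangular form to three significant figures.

tan(βl) = tan(69.4°) = 2.66
Z_in = Z_0·(Z_L + jZ_0·tanβl)/(Z_0 + jZ_L·tanβl)
     = 75·(243 + j375)/(-391 + j646)

Z_in ≈ 19.4 − j39.9 Ω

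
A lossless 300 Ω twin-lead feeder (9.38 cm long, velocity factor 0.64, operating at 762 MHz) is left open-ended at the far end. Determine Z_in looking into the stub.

Z_in ≈ +j290 Ω

λ = v/f = 0.64·c / 762 MHz = 0.252 m
βl = 2π·l/λ = 2π × 0.372 = 134°
tan(βl) = -1.03
For an open-ended stub, Z_in = −jZ_0·cot(βl) = −jZ_0/tan(βl)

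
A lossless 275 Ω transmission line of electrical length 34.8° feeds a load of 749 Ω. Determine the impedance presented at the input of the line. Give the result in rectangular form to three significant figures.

Z_in ≈ 242 − j268 Ω

tan(βl) = tan(34.8°) = 0.695
Z_in = Z_0·(Z_L + jZ_0·tanβl)/(Z_0 + jZ_L·tanβl)
     = 275·(749 + j191)/(275 + j521)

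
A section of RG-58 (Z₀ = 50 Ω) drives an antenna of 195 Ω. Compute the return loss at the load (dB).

Γ = (195 − 50)/(195 + 50) = 0.592
RL = −20·log₁₀|Γ| = −20·log₁₀(0.592)

RL ≈ 4.56 dB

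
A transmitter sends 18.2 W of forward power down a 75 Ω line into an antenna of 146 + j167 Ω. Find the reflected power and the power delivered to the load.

|Γ| = |(71 + j167)/(221 + j167)| = 0.655
|Γ|² = 0.429
P_refl = |Γ|²·P_inc = 7.81 W, P_del = (1 − |Γ|²)·P_inc = 10.4 W

P_reflected ≈ 7.81 W; P_delivered ≈ 10.4 W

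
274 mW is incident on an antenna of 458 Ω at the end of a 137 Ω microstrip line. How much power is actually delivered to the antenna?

P_delivered ≈ 194 mW

Γ = (458 − 137)/(458 + 137) = 0.539
|Γ|² = 0.291
P_refl = |Γ|²·P_inc = 79.7 mW, P_del = (1 − |Γ|²)·P_inc = 194 mW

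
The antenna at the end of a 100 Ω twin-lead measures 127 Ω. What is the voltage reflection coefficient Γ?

Γ = 0.119

Γ = (Z_L − Z_0)/(Z_L + Z_0) = (127 − 100)/(127 + 100) = 27/227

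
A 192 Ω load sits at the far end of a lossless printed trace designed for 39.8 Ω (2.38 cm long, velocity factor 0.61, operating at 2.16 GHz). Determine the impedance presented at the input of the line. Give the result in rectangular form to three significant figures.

λ = v/f = 0.61·c / 2.16 GHz = 0.0847 m
βl = 2π·l/λ = 2π × 0.281 = 101°
tan(βl) = tan(101°) = -5.08
Z_in = Z_0·(Z_L + jZ_0·tanβl)/(Z_0 + jZ_L·tanβl)
     = 39.8·(192 − j202)/(39.8 − j976)

Z_in ≈ 8.56 + j7.48 Ω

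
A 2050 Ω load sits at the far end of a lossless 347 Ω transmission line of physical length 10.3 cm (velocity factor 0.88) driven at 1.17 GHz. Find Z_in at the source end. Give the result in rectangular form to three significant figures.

λ = v/f = 0.88·c / 1.17 GHz = 0.226 m
βl = 2π·l/λ = 2π × 0.456 = 164°
tan(βl) = tan(164°) = -0.28
Z_in = Z_0·(Z_L + jZ_0·tanβl)/(Z_0 + jZ_L·tanβl)
     = 347·(2050 − j97.3)/(347 − j575)

Z_in ≈ 590 + j881 Ω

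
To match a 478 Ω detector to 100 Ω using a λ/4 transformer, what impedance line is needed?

Z_qwt = √(Z_0·R_L) = √(100 × 478) = √47800

Z_qwt ≈ 219 Ω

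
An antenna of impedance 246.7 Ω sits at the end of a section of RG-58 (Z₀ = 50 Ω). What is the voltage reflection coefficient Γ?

Γ = (Z_L − Z_0)/(Z_L + Z_0) = (246.7 − 50)/(246.7 + 50) = 196.7/296.7

Γ = 0.663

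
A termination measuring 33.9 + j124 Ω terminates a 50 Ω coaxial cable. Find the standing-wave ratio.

Γ = (Z_L − Z_0)/(Z_L + Z_0) = (-16.1 + j124)/(83.9 + j124)
|Γ| = 125/150 = 0.835
VSWR = (1 + |Γ|)/(1 − |Γ|) = 1.84/0.165

VSWR ≈ 11.1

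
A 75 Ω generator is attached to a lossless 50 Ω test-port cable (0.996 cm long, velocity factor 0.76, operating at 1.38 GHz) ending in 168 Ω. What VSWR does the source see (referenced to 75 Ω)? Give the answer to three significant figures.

VSWR ≈ 2.66

λ = v/f = 0.76·c / 1.38 GHz = 0.165 m
βl = 2π·l/λ = 2π × 0.0603 = 21.7°
tan(βl) = 0.398
Z_in = Z_0·(Z_L + jZ_0·tanβl)/(Z_0 + jZ_L·tanβl) = 69.8 − j73.4 Ω
Γ_s = (Z_in − Z_s)/(Z_in + Z_s) = (-5.2 − j73.4)/(145 − j73.4), |Γ_s| = 0.453
VSWR = (1 + |Γ_s|)/(1 − |Γ_s|)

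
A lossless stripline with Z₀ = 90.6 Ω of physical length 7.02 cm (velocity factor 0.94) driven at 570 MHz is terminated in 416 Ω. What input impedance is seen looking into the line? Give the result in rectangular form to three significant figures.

λ = v/f = 0.94·c / 570 MHz = 0.495 m
βl = 2π·l/λ = 2π × 0.142 = 51.1°
tan(βl) = tan(51.1°) = 1.24
Z_in = Z_0·(Z_L + jZ_0·tanβl)/(Z_0 + jZ_L·tanβl)
     = 90.6·(416 + j112)/(90.6 + j515)

Z_in ≈ 31.6 − j67.6 Ω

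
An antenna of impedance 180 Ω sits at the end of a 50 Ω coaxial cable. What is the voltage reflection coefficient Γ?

Γ = 0.565

Γ = (Z_L − Z_0)/(Z_L + Z_0) = (180 − 50)/(180 + 50) = 130/230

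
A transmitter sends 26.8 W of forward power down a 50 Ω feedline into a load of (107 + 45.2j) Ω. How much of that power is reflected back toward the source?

|Γ| = |(57 + j45.2)/(157 + j45.2)| = 0.445
|Γ|² = 0.198
P_refl = |Γ|²·P_inc = 5.31 W, P_del = (1 − |Γ|²)·P_inc = 21.5 W

P_reflected ≈ 5.31 W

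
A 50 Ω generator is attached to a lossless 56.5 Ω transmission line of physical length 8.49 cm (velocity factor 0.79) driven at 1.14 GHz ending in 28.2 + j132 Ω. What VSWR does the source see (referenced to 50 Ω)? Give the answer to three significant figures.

VSWR ≈ 12.9

λ = v/f = 0.79·c / 1.14 GHz = 0.208 m
βl = 2π·l/λ = 2π × 0.408 = 147°
tan(βl) = -0.649
Z_in = Z_0·(Z_L + jZ_0·tanβl)/(Z_0 + jZ_L·tanβl) = 6.23 + j38.7 Ω
Γ_s = (Z_in − Z_s)/(Z_in + Z_s) = (-43.8 + j38.7)/(56.2 + j38.7), |Γ_s| = 0.856
VSWR = (1 + |Γ_s|)/(1 − |Γ_s|)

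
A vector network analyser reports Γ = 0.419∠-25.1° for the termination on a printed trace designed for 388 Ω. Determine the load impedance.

Z_L ≈ 768 − j331 Ω

Z_L = Z_0·(1 + Γ)/(1 − Γ) = 388·(1.38 − j0.178)/(0.621 + j0.178)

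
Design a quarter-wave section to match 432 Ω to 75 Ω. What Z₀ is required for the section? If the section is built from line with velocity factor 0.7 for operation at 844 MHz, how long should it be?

Z_qwt ≈ 180 Ω; length ≈ 6.22 cm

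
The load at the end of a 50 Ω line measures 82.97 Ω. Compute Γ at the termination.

Γ = 0.248

Γ = (Z_L − Z_0)/(Z_L + Z_0) = (82.97 − 50)/(82.97 + 50) = 32.97/133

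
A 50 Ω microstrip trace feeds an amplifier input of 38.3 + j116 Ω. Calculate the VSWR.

VSWR ≈ 8.99

Γ = (Z_L − Z_0)/(Z_L + Z_0) = (-11.7 + j116)/(88.3 + j116)
|Γ| = 117/146 = 0.8
VSWR = (1 + |Γ|)/(1 − |Γ|) = 1.8/0.2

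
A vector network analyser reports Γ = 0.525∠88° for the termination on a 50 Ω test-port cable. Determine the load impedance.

Z_L ≈ 29.2 + j42.3 Ω

Z_L = Z_0·(1 + Γ)/(1 − Γ) = 50·(1.02 + j0.525)/(0.982 − j0.525)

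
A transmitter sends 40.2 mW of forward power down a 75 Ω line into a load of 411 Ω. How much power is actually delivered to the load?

P_delivered ≈ 21 mW

Γ = (411 − 75)/(411 + 75) = 0.691
|Γ|² = 0.478
P_refl = |Γ|²·P_inc = 19.2 mW, P_del = (1 − |Γ|²)·P_inc = 21 mW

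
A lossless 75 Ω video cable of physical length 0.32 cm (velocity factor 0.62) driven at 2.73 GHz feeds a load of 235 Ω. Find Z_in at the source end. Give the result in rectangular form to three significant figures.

λ = v/f = 0.62·c / 2.73 GHz = 0.0681 m
βl = 2π·l/λ = 2π × 0.047 = 16.9°
tan(βl) = tan(16.9°) = 0.304
Z_in = Z_0·(Z_L + jZ_0·tanβl)/(Z_0 + jZ_L·tanβl)
     = 75·(235 + j22.8)/(75 + j71.4)

Z_in ≈ 135 − j105 Ω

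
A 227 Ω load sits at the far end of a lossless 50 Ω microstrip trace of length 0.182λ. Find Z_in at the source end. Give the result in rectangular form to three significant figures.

βl = 2π × 0.182 = 65.5°
tan(βl) = tan(65.5°) = 2.2
Z_in = Z_0·(Z_L + jZ_0·tanβl)/(Z_0 + jZ_L·tanβl)
     = 50·(227 + j110)/(50 + j499)

Z_in ≈ 13.2 − j21.4 Ω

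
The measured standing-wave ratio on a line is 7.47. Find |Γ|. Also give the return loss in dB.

|Γ| ≈ 0.764; return loss ≈ 2.34 dB

|Γ| = (S − 1)/(S + 1) = (7.47 − 1)/(7.47 + 1) = 6.47/8.47
RL = −20·log₁₀|Γ| = −20·log₁₀(0.764)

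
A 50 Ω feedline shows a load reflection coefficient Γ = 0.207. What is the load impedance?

Z_L = Z_0·(1 + Γ)/(1 − Γ) = 50·(1.21)/(0.793)

Z_L ≈ 76.1 Ω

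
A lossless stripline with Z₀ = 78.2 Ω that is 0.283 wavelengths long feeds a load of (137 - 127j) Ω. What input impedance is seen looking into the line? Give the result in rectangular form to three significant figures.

βl = 2π × 0.283 = 102°
tan(βl) = tan(102°) = -4.75
Z_in = Z_0·(Z_L + jZ_0·tanβl)/(Z_0 + jZ_L·tanβl)
     = 78.2·(137 − j499)/(-526 − j651)

Z_in ≈ 28.2 + j39.2 Ω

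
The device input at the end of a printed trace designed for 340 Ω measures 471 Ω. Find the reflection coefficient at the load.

Γ = (Z_L − Z_0)/(Z_L + Z_0) = (471 − 340)/(471 + 340) = 131/811

Γ = 0.162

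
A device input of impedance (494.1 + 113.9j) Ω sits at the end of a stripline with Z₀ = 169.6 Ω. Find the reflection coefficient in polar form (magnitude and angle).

Γ = (Z_L − Z_0)/(Z_L + Z_0) = (324.5 + j113.9)/(663.7 + j113.9)
|Γ| = 344/673 = 0.511

Γ ≈ 0.511 ∠ 9.6°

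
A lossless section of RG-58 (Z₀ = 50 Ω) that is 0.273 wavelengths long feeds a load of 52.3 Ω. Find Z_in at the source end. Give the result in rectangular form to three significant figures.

Z_in ≈ 47.9 + j0.614 Ω

βl = 2π × 0.273 = 98.3°
tan(βl) = tan(98.3°) = -6.87
Z_in = Z_0·(Z_L + jZ_0·tanβl)/(Z_0 + jZ_L·tanβl)
     = 50·(52.3 − j344)/(50 − j359)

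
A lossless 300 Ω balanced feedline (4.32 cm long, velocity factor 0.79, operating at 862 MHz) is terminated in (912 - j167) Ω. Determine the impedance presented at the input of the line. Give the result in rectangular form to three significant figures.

Z_in ≈ 122 − j149 Ω

λ = v/f = 0.79·c / 862 MHz = 0.275 m
βl = 2π·l/λ = 2π × 0.157 = 56.6°
tan(βl) = tan(56.6°) = 1.51
Z_in = Z_0·(Z_L + jZ_0·tanβl)/(Z_0 + jZ_L·tanβl)
     = 300·(912 + j287)/(553 + j1380)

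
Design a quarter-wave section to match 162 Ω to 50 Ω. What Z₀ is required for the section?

Z_qwt ≈ 90 Ω

Z_qwt = √(Z_0·R_L) = √(50 × 162) = √8100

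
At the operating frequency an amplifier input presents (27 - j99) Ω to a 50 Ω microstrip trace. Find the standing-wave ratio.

Γ = (Z_L − Z_0)/(Z_L + Z_0) = (-23 − j99)/(77 − j99)
|Γ| = 102/125 = 0.81
VSWR = (1 + |Γ|)/(1 − |Γ|) = 1.81/0.19

VSWR ≈ 9.55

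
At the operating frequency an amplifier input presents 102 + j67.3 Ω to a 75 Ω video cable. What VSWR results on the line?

VSWR ≈ 2.24

Γ = (Z_L − Z_0)/(Z_L + Z_0) = (27 + j67.3)/(177 + j67.3)
|Γ| = 72.5/189 = 0.383
VSWR = (1 + |Γ|)/(1 − |Γ|) = 1.38/0.617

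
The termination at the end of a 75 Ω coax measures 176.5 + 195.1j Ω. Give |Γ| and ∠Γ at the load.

Γ = (Z_L − Z_0)/(Z_L + Z_0) = (101.5 + j195.1)/(251.5 + j195.1)
|Γ| = 220/318 = 0.691

Γ ≈ 0.691 ∠ 24.7°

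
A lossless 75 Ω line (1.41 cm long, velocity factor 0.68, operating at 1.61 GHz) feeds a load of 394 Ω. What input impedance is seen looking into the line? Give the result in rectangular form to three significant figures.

Z_in ≈ 32.8 − j81.8 Ω

λ = v/f = 0.68·c / 1.61 GHz = 0.127 m
βl = 2π·l/λ = 2π × 0.111 = 40.1°
tan(βl) = tan(40.1°) = 0.841
Z_in = Z_0·(Z_L + jZ_0·tanβl)/(Z_0 + jZ_L·tanβl)
     = 75·(394 + j63.1)/(75 + j331)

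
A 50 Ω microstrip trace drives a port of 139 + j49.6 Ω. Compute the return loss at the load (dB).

RL ≈ 5.66 dB

Γ = (89 + j49.6)/(189 + j49.6), |Γ| = 0.521
RL = −20·log₁₀|Γ| = −20·log₁₀(0.521)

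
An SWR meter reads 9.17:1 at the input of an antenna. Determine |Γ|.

|Γ| ≈ 0.803

|Γ| = (S − 1)/(S + 1) = (9.17 − 1)/(9.17 + 1) = 8.17/10.2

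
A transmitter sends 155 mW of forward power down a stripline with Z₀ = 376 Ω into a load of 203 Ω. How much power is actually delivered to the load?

Γ = (203 − 376)/(203 + 376) = -0.299
|Γ|² = 0.0893
P_refl = |Γ|²·P_inc = 13.8 mW, P_del = (1 − |Γ|²)·P_inc = 141 mW

P_delivered ≈ 141 mW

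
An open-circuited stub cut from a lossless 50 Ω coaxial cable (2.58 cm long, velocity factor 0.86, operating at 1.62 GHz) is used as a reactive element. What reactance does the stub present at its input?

X_in ≈ -30.9 Ω (capacitive)

λ = v/f = 0.86·c / 1.62 GHz = 0.159 m
βl = 2π·l/λ = 2π × 0.162 = 58.3°
tan(βl) = 1.62
For an open-circuited stub, Z_in = −jZ_0·cot(βl) = −jZ_0/tan(βl)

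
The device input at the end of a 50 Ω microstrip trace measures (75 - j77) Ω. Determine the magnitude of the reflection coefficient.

|Γ| ≈ 0.551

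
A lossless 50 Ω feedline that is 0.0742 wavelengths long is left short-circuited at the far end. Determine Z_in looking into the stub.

βl = 2π × 0.0742 = 26.7°
tan(βl) = 0.503
For a short-circuited stub, Z_in = jZ_0·tan(βl)

Z_in ≈ +j25.2 Ω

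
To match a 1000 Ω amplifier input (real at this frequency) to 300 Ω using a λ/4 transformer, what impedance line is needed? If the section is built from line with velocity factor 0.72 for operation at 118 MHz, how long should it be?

Z_qwt ≈ 548 Ω; length ≈ 45.8 cm

Z_qwt = √(Z_0·R_L) = √(300 × 1000) = √300000
λ = 0.72·c/f = 1.83 m, so l = λ/4 = 0.458 m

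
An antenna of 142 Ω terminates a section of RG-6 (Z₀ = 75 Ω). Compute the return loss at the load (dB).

RL ≈ 10.2 dB

Γ = (142 − 75)/(142 + 75) = 0.309
RL = −20·log₁₀|Γ| = −20·log₁₀(0.309)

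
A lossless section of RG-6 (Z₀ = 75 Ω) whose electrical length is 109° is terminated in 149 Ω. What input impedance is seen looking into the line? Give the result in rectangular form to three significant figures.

Z_in ≈ 41 + j18.7 Ω

tan(βl) = tan(109°) = -2.9
Z_in = Z_0·(Z_L + jZ_0·tanβl)/(Z_0 + jZ_L·tanβl)
     = 75·(149 − j218)/(75 − j433)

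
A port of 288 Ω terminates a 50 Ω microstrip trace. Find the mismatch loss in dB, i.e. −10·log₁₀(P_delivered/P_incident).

Γ = (288 − 50)/(288 + 50) = 0.704
|Γ|² = 0.496, so P_del/P_inc = 1 − |Γ|² = 0.504
ML = −10·log₁₀(1 − |Γ|²)

mismatch loss ≈ 2.97 dB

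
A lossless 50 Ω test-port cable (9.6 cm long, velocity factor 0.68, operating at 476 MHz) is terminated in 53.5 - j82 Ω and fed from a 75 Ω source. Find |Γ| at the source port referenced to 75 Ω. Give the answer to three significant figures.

λ = v/f = 0.68·c / 476 MHz = 0.429 m
βl = 2π·l/λ = 2π × 0.224 = 80.6°
tan(βl) = 6.07
Z_in = Z_0·(Z_L + jZ_0·tanβl)/(Z_0 + jZ_L·tanβl) = 12.5 + j12.8 Ω
Γ_s = (Z_in − Z_s)/(Z_in + Z_s) = (-62.5 + j12.8)/(87.5 + j12.8), |Γ_s| = 0.722

|Γ| ≈ 0.722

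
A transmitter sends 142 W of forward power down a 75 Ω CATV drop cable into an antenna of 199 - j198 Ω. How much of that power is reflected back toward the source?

P_reflected ≈ 67.8 W

|Γ| = |(124 − j198)/(274 − j198)| = 0.691
|Γ|² = 0.478
P_refl = |Γ|²·P_inc = 67.8 W, P_del = (1 − |Γ|²)·P_inc = 74.2 W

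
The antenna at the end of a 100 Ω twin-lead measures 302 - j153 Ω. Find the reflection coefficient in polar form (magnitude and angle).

Γ ≈ 0.589 ∠ -16.3°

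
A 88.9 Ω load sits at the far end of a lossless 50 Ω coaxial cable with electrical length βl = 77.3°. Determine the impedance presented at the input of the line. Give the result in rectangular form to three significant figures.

Z_in ≈ 29.1 − j7.58 Ω

tan(βl) = tan(77.3°) = 4.44
Z_in = Z_0·(Z_L + jZ_0·tanβl)/(Z_0 + jZ_L·tanβl)
     = 50·(88.9 + j222)/(50 + j394)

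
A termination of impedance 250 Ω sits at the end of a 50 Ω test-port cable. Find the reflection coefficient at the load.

Γ = (Z_L − Z_0)/(Z_L + Z_0) = (250 − 50)/(250 + 50) = 200/300

Γ = 0.667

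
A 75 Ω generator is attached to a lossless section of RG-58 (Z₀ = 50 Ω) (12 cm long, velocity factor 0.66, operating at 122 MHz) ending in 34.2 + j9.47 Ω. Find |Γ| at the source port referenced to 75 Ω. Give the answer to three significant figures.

λ = v/f = 0.66·c / 122 MHz = 1.62 m
βl = 2π·l/λ = 2π × 0.0739 = 26.6°
tan(βl) = 0.501
Z_in = Z_0·(Z_L + jZ_0·tanβl)/(Z_0 + jZ_L·tanβl) = 45.7 + j20.8 Ω
Γ_s = (Z_in − Z_s)/(Z_in + Z_s) = (-29.3 + j20.8)/(121 + j20.8), |Γ_s| = 0.294

|Γ| ≈ 0.294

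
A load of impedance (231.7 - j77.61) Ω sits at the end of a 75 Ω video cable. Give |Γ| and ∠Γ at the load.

Γ = (Z_L − Z_0)/(Z_L + Z_0) = (156.7 − j77.61)/(306.7 − j77.61)
|Γ| = 175/316 = 0.553

Γ ≈ 0.553 ∠ -12.1°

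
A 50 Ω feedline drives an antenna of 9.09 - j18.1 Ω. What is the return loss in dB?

Γ = (-40.91 − j18.1)/(59.09 − j18.1), |Γ| = 0.724
RL = −20·log₁₀|Γ| = −20·log₁₀(0.724)

RL ≈ 2.81 dB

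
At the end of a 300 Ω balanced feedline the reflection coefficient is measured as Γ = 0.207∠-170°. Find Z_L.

Z_L = Z_0·(1 + Γ)/(1 − Γ) = 300·(0.796 − j0.0359)/(1.2 + j0.0359)

Z_L ≈ 198 − j14.9 Ω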